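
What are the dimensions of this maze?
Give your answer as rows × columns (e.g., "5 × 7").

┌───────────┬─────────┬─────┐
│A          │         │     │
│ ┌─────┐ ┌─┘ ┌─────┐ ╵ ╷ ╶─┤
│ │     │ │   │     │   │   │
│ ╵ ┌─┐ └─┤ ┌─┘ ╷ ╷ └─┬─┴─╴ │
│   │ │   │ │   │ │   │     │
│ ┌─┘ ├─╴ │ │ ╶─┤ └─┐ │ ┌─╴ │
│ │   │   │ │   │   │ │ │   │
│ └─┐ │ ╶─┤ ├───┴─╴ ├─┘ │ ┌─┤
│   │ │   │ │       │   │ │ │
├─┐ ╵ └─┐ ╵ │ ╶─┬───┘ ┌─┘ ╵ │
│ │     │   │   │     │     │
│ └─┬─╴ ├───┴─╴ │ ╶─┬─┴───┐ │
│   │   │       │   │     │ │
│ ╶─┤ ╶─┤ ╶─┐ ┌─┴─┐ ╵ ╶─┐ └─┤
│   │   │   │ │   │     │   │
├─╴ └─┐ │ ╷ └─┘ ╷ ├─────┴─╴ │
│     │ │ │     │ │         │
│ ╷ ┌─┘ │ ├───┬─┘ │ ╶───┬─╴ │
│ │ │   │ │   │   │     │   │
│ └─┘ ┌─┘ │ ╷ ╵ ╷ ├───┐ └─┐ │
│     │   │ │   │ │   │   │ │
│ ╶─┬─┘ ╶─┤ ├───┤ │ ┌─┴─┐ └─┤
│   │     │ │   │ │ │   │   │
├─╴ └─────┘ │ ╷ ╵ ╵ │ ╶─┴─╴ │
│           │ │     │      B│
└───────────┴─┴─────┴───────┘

Counting the maze dimensions:
Rows (vertical): 13
Columns (horizontal): 14
Dimensions: 13 × 14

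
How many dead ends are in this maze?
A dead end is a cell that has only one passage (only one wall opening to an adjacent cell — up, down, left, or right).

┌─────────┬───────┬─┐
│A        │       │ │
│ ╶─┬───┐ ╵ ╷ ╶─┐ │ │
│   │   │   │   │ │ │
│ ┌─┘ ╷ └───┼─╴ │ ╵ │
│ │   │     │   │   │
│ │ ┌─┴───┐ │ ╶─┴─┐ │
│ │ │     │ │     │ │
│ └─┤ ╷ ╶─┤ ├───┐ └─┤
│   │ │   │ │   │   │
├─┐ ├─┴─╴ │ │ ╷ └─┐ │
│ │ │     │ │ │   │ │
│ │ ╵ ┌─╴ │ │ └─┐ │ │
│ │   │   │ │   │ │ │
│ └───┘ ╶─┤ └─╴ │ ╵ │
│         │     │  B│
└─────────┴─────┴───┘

Checking each cell for number of passages:

Dead ends found at positions:
  (0, 9)
  (1, 1)
  (3, 1)
  (3, 4)
  (3, 9)
  (4, 2)
  (5, 0)
  (7, 4)
Total dead ends: 8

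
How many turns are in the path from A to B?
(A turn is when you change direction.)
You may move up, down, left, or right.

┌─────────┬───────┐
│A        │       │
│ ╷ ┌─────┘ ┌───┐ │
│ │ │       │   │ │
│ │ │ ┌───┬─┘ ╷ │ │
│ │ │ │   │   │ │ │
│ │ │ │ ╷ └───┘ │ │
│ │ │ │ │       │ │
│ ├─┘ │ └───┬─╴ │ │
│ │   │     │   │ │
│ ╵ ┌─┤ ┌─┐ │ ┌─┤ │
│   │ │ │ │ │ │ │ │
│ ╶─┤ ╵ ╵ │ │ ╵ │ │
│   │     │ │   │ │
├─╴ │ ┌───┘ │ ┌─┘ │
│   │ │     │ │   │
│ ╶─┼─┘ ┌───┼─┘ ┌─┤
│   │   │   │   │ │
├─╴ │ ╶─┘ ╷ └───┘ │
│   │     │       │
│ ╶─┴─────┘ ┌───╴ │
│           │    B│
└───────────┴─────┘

Directions: down, down, down, down, down, down, right, down, left, down, right, down, left, down, right, right, right, right, right, up, right, right, right, down
Number of turns: 12

Solution:

┌─────────┬───────┐
│A        │       │
│ ╷ ┌─────┘ ┌───┐ │
│↓│ │       │   │ │
│ │ │ ┌───┬─┘ ╷ │ │
│↓│ │ │   │   │ │ │
│ │ │ │ ╷ └───┘ │ │
│↓│ │ │ │       │ │
│ ├─┘ │ └───┬─╴ │ │
│↓│   │     │   │ │
│ ╵ ┌─┤ ┌─┐ │ ┌─┤ │
│↓  │ │ │ │ │ │ │ │
│ ╶─┤ ╵ ╵ │ │ ╵ │ │
│↳ ↓│     │ │   │ │
├─╴ │ ┌───┘ │ ┌─┘ │
│↓ ↲│ │     │ │   │
│ ╶─┼─┘ ┌───┼─┘ ┌─┤
│↳ ↓│   │   │   │ │
├─╴ │ ╶─┘ ╷ └───┘ │
│↓ ↲│     │↱ → → ↓│
│ ╶─┴─────┘ ┌───╴ │
│↳ → → → → ↑│    B│
└───────────┴─────┘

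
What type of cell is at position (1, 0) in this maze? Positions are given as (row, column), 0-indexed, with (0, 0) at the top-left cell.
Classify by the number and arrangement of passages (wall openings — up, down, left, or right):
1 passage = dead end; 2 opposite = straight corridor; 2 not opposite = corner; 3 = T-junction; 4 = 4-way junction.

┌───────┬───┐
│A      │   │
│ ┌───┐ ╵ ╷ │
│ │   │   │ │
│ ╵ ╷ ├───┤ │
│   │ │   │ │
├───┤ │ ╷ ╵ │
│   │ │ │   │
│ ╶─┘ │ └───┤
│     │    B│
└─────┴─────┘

Checking cell at (1, 0):
Number of passages: 2
Cell type: straight corridor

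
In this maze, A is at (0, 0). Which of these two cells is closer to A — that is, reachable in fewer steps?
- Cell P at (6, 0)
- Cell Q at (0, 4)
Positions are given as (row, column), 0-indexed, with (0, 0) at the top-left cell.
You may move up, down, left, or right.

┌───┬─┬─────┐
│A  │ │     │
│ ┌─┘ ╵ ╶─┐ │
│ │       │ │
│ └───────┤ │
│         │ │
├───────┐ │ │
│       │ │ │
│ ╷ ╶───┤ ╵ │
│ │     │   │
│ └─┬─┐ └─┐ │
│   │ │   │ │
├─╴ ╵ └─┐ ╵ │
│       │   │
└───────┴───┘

Shortest path A → P at (6, 0): 24 steps
Shortest path A → Q at (0, 4): 14 steps

Q is closer (14 steps vs 24 steps).

Path to P:

┌───┬─┬─────┐
│A  │ │     │
│ ┌─┘ ╵ ╶─┐ │
│↓│       │ │
│ └───────┤ │
│↳ → → → ↓│ │
├───────┐ │ │
│↓ ↰    │↓│ │
│ ╷ ╶───┤ ╵ │
│↓│↑ ← ↰│↳ ↓│
│ └─┬─┐ └─┐ │
│↳ ↓│ │↑ ↰│↓│
├─╴ ╵ └─┐ ╵ │
│P ↲    │↑ ↲│
└───────┴───┘

Path to Q:

┌───┬─┬─────┐
│A  │ │  Q ↰│
│ ┌─┘ ╵ ╶─┐ │
│↓│       │↑│
│ └───────┤ │
│↳ → → → ↓│↑│
├───────┐ │ │
│       │↓│↑│
│ ╷ ╶───┤ ╵ │
│ │     │↳ ↑│
│ └─┬─┐ └─┐ │
│   │ │   │ │
├─╴ ╵ └─┐ ╵ │
│       │   │
└───────┴───┘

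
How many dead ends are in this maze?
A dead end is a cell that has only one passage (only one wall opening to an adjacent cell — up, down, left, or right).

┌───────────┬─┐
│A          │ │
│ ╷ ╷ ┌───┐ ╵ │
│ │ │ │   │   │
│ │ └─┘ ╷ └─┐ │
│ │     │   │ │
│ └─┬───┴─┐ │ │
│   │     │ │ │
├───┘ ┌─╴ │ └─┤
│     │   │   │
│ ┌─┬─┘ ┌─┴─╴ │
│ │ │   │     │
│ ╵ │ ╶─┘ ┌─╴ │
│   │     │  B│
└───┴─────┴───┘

Checking each cell for number of passages:

Dead ends found at positions:
  (0, 6)
  (1, 2)
  (3, 1)
  (3, 6)
  (5, 1)
  (6, 5)
Total dead ends: 6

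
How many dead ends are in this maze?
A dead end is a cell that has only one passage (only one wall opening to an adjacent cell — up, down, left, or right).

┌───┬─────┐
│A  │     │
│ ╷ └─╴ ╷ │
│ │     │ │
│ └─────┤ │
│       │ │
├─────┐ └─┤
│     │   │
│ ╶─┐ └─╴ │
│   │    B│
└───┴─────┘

Checking each cell for number of passages:

Dead ends found at positions:
  (0, 2)
  (2, 4)
  (4, 1)
Total dead ends: 3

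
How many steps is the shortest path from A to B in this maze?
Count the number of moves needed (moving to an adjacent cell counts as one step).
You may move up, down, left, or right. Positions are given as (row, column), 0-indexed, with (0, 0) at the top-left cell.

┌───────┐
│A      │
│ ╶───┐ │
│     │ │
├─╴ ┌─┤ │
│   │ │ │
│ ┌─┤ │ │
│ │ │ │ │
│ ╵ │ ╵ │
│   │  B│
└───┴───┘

Using BFS to find shortest path:
Start: (0, 0), End: (4, 3)
Path found:
(0,0) → (0,1) → (0,2) → (0,3) → (1,3) → (2,3) → (3,3) → (4,3)
Number of steps: 7

Solution:

┌───────┐
│A → → ↓│
│ ╶───┐ │
│     │↓│
├─╴ ┌─┤ │
│   │ │↓│
│ ┌─┤ │ │
│ │ │ │↓│
│ ╵ │ ╵ │
│   │  B│
└───┴───┘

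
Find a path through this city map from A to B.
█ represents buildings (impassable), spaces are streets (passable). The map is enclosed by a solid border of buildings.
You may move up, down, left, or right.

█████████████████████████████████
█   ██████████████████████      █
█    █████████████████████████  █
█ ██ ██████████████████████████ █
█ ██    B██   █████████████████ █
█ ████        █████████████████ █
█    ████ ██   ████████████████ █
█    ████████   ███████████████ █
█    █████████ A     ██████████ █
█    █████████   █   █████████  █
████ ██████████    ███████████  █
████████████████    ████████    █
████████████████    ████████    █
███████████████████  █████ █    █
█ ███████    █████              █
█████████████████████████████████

Finding the shortest path from A to B:
Movement: cardinal only
Path length: 11 steps
Directions: up → left → up → left → up → left → left → left → left → left → up

Solution:

█████████████████████████████████
█   ██████████████████████      █
█    █████████████████████████  █
█ ██ ██████████████████████████ █
█ ██    B██   █████████████████ █
█ ████  ↑←←←←↰█████████████████ █
█    ████ ██ ↑↰████████████████ █
█    ████████ ↑↰███████████████ █
█    █████████ A     ██████████ █
█    █████████   █   █████████  █
████ ██████████    ███████████  █
████████████████    ████████    █
████████████████    ████████    █
███████████████████  █████ █    █
█ ███████    █████              █
█████████████████████████████████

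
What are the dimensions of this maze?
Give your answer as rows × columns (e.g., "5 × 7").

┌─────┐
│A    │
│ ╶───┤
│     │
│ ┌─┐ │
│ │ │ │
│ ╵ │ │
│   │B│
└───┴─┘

Counting the maze dimensions:
Rows (vertical): 4
Columns (horizontal): 3
Dimensions: 4 × 3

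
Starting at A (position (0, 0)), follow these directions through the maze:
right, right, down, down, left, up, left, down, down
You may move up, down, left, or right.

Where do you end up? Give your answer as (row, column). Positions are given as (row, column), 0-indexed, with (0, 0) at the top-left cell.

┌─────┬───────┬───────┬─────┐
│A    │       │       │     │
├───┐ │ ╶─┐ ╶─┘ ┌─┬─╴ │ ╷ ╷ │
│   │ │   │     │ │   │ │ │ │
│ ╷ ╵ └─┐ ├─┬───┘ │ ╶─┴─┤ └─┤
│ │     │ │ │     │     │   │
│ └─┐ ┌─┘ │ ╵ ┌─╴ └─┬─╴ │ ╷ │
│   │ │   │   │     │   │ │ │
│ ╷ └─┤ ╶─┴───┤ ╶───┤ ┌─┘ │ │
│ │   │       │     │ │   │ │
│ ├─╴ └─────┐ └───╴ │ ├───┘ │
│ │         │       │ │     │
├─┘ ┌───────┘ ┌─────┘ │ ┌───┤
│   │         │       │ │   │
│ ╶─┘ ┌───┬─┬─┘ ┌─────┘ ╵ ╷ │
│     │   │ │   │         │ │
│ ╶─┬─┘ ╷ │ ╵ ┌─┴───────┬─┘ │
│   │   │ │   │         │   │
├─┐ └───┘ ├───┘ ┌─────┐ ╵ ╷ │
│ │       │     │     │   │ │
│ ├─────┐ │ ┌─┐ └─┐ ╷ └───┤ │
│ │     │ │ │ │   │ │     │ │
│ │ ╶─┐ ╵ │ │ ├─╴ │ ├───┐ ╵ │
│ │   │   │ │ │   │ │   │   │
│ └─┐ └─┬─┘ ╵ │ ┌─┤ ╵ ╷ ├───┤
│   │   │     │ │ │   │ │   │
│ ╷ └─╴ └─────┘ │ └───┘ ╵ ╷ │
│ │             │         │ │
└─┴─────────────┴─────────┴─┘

Following directions step by step:
Start: (0, 0)
  right: (0, 0) → (0, 1)
  right: (0, 1) → (0, 2)
  down: (0, 2) → (1, 2)
  down: (1, 2) → (2, 2)
  left: (2, 2) → (2, 1)
  up: (2, 1) → (1, 1)
  left: (1, 1) → (1, 0)
  down: (1, 0) → (2, 0)
  down: (2, 0) → (3, 0)
Final position: (3, 0)

Path taken:

┌─────┬───────┬───────┬─────┐
│A → ↓│       │       │     │
├───┐ │ ╶─┐ ╶─┘ ┌─┬─╴ │ ╷ ╷ │
│↓ ↰│↓│   │     │ │   │ │ │ │
│ ╷ ╵ └─┐ ├─┬───┘ │ ╶─┴─┤ └─┤
│↓│↑ ↲  │ │ │     │     │   │
│ └─┐ ┌─┘ │ ╵ ┌─╴ └─┬─╴ │ ╷ │
│B  │ │   │   │     │   │ │ │
│ ╷ └─┤ ╶─┴───┤ ╶───┤ ┌─┘ │ │
│ │   │       │     │ │   │ │
│ ├─╴ └─────┐ └───╴ │ ├───┘ │
│ │         │       │ │     │
├─┘ ┌───────┘ ┌─────┘ │ ┌───┤
│   │         │       │ │   │
│ ╶─┘ ┌───┬─┬─┘ ┌─────┘ ╵ ╷ │
│     │   │ │   │         │ │
│ ╶─┬─┘ ╷ │ ╵ ┌─┴───────┬─┘ │
│   │   │ │   │         │   │
├─┐ └───┘ ├───┘ ┌─────┐ ╵ ╷ │
│ │       │     │     │   │ │
│ ├─────┐ │ ┌─┐ └─┐ ╷ └───┤ │
│ │     │ │ │ │   │ │     │ │
│ │ ╶─┐ ╵ │ │ ├─╴ │ ├───┐ ╵ │
│ │   │   │ │ │   │ │   │   │
│ └─┐ └─┬─┘ ╵ │ ┌─┤ ╵ ╷ ├───┤
│   │   │     │ │ │   │ │   │
│ ╷ └─╴ └─────┘ │ └───┘ ╵ ╷ │
│ │             │         │ │
└─┴─────────────┴─────────┴─┘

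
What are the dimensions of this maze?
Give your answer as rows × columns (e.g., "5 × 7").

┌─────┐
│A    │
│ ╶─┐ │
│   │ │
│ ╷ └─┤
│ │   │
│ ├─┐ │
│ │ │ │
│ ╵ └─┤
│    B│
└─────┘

Counting the maze dimensions:
Rows (vertical): 5
Columns (horizontal): 3
Dimensions: 5 × 3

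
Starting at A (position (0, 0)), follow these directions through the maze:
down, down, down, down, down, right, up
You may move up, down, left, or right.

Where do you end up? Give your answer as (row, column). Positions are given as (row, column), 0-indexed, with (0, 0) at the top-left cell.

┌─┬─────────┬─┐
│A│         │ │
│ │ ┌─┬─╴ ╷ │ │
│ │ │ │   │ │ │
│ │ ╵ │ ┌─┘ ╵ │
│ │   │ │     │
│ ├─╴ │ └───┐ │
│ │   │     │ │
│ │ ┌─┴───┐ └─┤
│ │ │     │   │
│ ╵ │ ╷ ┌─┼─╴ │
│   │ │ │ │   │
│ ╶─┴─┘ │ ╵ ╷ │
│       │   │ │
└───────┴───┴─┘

Following directions step by step:
Start: (0, 0)
  down: (0, 0) → (1, 0)
  down: (1, 0) → (2, 0)
  down: (2, 0) → (3, 0)
  down: (3, 0) → (4, 0)
  down: (4, 0) → (5, 0)
  right: (5, 0) → (5, 1)
  up: (5, 1) → (4, 1)
Final position: (4, 1)

Path taken:

┌─┬─────────┬─┐
│A│         │ │
│ │ ┌─┬─╴ ╷ │ │
│↓│ │ │   │ │ │
│ │ ╵ │ ┌─┘ ╵ │
│↓│   │ │     │
│ ├─╴ │ └───┐ │
│↓│   │     │ │
│ │ ┌─┴───┐ └─┤
│↓│B│     │   │
│ ╵ │ ╷ ┌─┼─╴ │
│↳ ↑│ │ │ │   │
│ ╶─┴─┘ │ ╵ ╷ │
│       │   │ │
└───────┴───┴─┘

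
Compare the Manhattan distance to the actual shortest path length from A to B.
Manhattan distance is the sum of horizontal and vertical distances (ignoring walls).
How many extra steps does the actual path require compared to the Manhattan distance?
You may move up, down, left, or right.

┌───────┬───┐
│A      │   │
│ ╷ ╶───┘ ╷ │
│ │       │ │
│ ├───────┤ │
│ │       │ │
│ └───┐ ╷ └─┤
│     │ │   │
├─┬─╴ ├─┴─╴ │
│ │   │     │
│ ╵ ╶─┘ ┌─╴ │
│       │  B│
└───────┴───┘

Manhattan distance: |5 - 0| + |5 - 0| = 10
Actual path length: 14
Extra steps: 14 - 10 = 4

Solution:

┌───────┬───┐
│A      │   │
│ ╷ ╶───┘ ╷ │
│↓│       │ │
│ ├───────┤ │
│↓│       │ │
│ └───┐ ╷ └─┤
│↳ → ↓│ │   │
├─┬─╴ ├─┴─╴ │
│ │↓ ↲│↱ → ↓│
│ ╵ ╶─┘ ┌─╴ │
│  ↳ → ↑│  B│
└───────┴───┘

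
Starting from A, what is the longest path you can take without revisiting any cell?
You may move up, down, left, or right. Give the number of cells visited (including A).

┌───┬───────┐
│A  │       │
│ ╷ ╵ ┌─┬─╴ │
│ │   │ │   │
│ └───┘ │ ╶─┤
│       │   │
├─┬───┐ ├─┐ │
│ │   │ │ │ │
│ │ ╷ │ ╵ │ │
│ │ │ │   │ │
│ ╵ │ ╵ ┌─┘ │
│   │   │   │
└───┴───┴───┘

Finding longest simple path using DFS:
Start: (0, 0)
Longest path visits 18 cells
Path: A → down → down → right → right → right → down → down → down → left → up → up → left → down → down → left → up → up

Solution:

┌───┬───────┐
│A  │       │
│ ╷ ╵ ┌─┬─╴ │
│↓│   │ │   │
│ └───┘ │ ╶─┤
│↳ → → ↓│   │
├─┬───┐ ├─┐ │
│B│↓ ↰│↓│ │ │
│ │ ╷ │ ╵ │ │
│↑│↓│↑│↓  │ │
│ ╵ │ ╵ ┌─┘ │
│↑ ↲│↑ ↲│   │
└───┴───┴───┘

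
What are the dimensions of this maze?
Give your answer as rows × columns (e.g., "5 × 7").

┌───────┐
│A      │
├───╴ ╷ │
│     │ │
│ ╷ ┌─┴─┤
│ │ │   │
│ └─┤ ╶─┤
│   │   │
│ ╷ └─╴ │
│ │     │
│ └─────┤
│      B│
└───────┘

Counting the maze dimensions:
Rows (vertical): 6
Columns (horizontal): 4
Dimensions: 6 × 4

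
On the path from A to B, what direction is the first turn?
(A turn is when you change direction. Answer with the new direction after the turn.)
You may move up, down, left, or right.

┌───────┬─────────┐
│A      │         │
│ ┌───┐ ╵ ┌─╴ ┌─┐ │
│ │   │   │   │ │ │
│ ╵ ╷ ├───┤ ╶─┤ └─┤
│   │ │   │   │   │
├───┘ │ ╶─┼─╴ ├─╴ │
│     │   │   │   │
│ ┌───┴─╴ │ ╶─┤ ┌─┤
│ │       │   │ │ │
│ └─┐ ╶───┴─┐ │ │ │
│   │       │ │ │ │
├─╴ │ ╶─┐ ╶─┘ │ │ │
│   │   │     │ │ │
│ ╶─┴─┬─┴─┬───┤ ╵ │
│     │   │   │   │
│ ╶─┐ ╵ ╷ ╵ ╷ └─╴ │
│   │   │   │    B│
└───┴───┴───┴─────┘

Directions: down, down, right, up, right, down, down, left, left, down, down, right, down, left, down, right, right, down, right, up, right, down, right, up, right, down, right, right
First turn direction: right

Solution:

┌───────┬─────────┐
│A      │         │
│ ┌───┐ ╵ ┌─╴ ┌─┐ │
│↓│↱ ↓│   │   │ │ │
│ ╵ ╷ ├───┤ ╶─┤ └─┤
│↳ ↑│↓│   │   │   │
├───┘ │ ╶─┼─╴ ├─╴ │
│↓ ← ↲│   │   │   │
│ ┌───┴─╴ │ ╶─┤ ┌─┤
│↓│       │   │ │ │
│ └─┐ ╶───┴─┐ │ │ │
│↳ ↓│       │ │ │ │
├─╴ │ ╶─┐ ╶─┘ │ │ │
│↓ ↲│   │     │ │ │
│ ╶─┴─┬─┴─┬───┤ ╵ │
│↳ → ↓│↱ ↓│↱ ↓│   │
│ ╶─┐ ╵ ╷ ╵ ╷ └─╴ │
│   │↳ ↑│↳ ↑│↳ → B│
└───┴───┴───┴─────┘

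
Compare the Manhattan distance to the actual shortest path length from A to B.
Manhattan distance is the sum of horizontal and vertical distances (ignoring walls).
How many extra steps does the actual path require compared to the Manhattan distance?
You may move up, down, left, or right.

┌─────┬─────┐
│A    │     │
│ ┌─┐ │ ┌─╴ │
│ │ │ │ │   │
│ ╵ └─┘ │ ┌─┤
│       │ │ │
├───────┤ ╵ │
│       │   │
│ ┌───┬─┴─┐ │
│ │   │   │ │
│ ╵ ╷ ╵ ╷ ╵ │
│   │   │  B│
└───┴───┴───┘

Manhattan distance: |5 - 0| + |5 - 0| = 10
Actual path length: 16
Extra steps: 16 - 10 = 6

Solution:

┌─────┬─────┐
│A    │↱ → ↓│
│ ┌─┐ │ ┌─╴ │
│↓│ │ │↑│↓ ↲│
│ ╵ └─┘ │ ┌─┤
│↳ → → ↑│↓│ │
├───────┤ ╵ │
│       │↳ ↓│
│ ┌───┬─┴─┐ │
│ │   │   │↓│
│ ╵ ╷ ╵ ╷ ╵ │
│   │   │  B│
└───┴───┴───┘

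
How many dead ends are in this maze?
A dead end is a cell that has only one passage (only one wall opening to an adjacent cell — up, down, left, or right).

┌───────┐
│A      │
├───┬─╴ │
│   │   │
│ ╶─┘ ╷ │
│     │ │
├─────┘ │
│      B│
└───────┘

Checking each cell for number of passages:

Dead ends found at positions:
  (0, 0)
  (1, 1)
  (3, 0)
Total dead ends: 3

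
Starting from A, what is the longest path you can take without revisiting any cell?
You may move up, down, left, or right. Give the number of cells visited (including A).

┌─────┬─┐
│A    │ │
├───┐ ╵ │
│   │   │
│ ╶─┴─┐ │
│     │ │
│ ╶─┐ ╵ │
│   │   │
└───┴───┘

Finding longest simple path using DFS:
Start: (0, 0)
Longest path visits 13 cells
Path: A → right → right → down → right → down → down → left → up → left → left → up → right

Solution:

┌─────┬─┐
│A → ↓│ │
├───┐ ╵ │
│↱ B│↳ ↓│
│ ╶─┴─┐ │
│↑ ← ↰│↓│
│ ╶─┐ ╵ │
│   │↑ ↲│
└───┴───┘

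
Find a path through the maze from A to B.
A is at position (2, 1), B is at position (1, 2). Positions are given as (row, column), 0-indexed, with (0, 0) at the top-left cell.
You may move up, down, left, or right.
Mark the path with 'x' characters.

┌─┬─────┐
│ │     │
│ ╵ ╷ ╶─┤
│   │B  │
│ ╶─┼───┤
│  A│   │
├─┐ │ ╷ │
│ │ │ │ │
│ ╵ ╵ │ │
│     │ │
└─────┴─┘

Finding the shortest path from (2, 1) to (1, 2):
Path length: 6 steps
Directions: left → up → right → up → right → down

Solution:

┌─┬─────┐
│ │x x  │
│ ╵ ╷ ╶─┤
│x x│B  │
│ ╶─┼───┤
│x A│   │
├─┐ │ ╷ │
│ │ │ │ │
│ ╵ ╵ │ │
│     │ │
└─────┴─┘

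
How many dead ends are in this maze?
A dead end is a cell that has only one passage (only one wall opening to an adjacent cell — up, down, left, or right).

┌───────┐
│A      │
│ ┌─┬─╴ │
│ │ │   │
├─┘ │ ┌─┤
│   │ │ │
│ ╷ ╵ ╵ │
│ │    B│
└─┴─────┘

Checking each cell for number of passages:

Dead ends found at positions:
  (1, 0)
  (1, 1)
  (2, 3)
  (3, 0)
Total dead ends: 4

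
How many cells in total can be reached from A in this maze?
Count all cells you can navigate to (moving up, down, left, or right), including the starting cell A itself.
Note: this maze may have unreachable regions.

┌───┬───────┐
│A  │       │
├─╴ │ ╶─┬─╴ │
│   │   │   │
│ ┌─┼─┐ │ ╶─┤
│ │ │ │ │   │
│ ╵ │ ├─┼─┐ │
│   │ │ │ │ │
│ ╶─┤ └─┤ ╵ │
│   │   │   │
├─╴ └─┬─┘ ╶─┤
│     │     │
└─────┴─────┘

Using BFS/flood-fill to find all reachable cells from A:
Maze size: 6 × 6 = 36 total cells
23 cell(s) are walled off and cannot be reached from A.
Reachable cells: 13

Reachable region (· marks reachable cells):

┌───┬───────┐
│A ·│       │
├─╴ │ ╶─┬─╴ │
│· ·│   │   │
│ ┌─┼─┐ │ ╶─┤
│·│·│ │ │   │
│ ╵ │ ├─┼─┐ │
│· ·│ │ │ │ │
│ ╶─┤ └─┤ ╵ │
│· ·│   │   │
├─╴ └─┬─┘ ╶─┤
│· · ·│     │
└─────┴─────┘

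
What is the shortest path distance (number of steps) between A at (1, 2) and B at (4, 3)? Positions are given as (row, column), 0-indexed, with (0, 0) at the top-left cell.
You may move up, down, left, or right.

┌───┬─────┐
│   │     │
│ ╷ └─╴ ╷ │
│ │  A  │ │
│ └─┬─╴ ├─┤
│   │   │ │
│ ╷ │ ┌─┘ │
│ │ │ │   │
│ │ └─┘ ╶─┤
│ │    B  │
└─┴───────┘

Finding path from (1, 2) to (4, 3):
Path: (1,2) → (1,1) → (0,1) → (0,0) → (1,0) → (2,0) → (2,1) → (3,1) → (4,1) → (4,2) → (4,3)
Distance: 10 steps

Solution:

┌───┬─────┐
│↓ ↰│     │
│ ╷ └─╴ ╷ │
│↓│↑ A  │ │
│ └─┬─╴ ├─┤
│↳ ↓│   │ │
│ ╷ │ ┌─┘ │
│ │↓│ │   │
│ │ └─┘ ╶─┤
│ │↳ → B  │
└─┴───────┘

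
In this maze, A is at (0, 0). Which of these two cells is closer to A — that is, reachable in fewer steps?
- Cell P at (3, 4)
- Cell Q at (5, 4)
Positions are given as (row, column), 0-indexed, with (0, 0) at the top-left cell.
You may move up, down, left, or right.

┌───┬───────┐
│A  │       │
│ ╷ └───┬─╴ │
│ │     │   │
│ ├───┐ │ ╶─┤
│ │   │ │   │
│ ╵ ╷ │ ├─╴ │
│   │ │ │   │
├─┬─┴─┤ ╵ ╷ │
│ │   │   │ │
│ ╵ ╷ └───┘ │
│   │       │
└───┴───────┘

Shortest path A → P at (3, 4): 9 steps
Shortest path A → Q at (5, 4): 13 steps

P is closer (9 steps vs 13 steps).

Path to P:

┌───┬───────┐
│A ↓│       │
│ ╷ └───┬─╴ │
│ │↳ → ↓│   │
│ ├───┐ │ ╶─┤
│ │   │↓│   │
│ ╵ ╷ │ ├─╴ │
│   │ │↓│P  │
├─┬─┴─┤ ╵ ╷ │
│ │   │↳ ↑│ │
│ ╵ ╷ └───┘ │
│   │       │
└───┴───────┘

Path to Q:

┌───┬───────┐
│A ↓│       │
│ ╷ └───┬─╴ │
│ │↳ → ↓│   │
│ ├───┐ │ ╶─┤
│ │   │↓│   │
│ ╵ ╷ │ ├─╴ │
│   │ │↓│↱ ↓│
├─┬─┴─┤ ╵ ╷ │
│ │   │↳ ↑│↓│
│ ╵ ╷ └───┘ │
│   │    Q ↲│
└───┴───────┘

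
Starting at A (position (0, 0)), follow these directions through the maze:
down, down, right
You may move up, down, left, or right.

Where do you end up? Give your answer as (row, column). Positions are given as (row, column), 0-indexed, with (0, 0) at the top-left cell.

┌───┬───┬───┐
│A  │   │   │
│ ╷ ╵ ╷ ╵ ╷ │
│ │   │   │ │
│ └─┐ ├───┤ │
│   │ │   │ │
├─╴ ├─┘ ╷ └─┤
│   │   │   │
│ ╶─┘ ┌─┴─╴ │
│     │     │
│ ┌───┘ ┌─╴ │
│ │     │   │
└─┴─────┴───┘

Following directions step by step:
Start: (0, 0)
  down: (0, 0) → (1, 0)
  down: (1, 0) → (2, 0)
  right: (2, 0) → (2, 1)
Final position: (2, 1)

Path taken:

┌───┬───┬───┐
│A  │   │   │
│ ╷ ╵ ╷ ╵ ╷ │
│↓│   │   │ │
│ └─┐ ├───┤ │
│↳ B│ │   │ │
├─╴ ├─┘ ╷ └─┤
│   │   │   │
│ ╶─┘ ┌─┴─╴ │
│     │     │
│ ┌───┘ ┌─╴ │
│ │     │   │
└─┴─────┴───┘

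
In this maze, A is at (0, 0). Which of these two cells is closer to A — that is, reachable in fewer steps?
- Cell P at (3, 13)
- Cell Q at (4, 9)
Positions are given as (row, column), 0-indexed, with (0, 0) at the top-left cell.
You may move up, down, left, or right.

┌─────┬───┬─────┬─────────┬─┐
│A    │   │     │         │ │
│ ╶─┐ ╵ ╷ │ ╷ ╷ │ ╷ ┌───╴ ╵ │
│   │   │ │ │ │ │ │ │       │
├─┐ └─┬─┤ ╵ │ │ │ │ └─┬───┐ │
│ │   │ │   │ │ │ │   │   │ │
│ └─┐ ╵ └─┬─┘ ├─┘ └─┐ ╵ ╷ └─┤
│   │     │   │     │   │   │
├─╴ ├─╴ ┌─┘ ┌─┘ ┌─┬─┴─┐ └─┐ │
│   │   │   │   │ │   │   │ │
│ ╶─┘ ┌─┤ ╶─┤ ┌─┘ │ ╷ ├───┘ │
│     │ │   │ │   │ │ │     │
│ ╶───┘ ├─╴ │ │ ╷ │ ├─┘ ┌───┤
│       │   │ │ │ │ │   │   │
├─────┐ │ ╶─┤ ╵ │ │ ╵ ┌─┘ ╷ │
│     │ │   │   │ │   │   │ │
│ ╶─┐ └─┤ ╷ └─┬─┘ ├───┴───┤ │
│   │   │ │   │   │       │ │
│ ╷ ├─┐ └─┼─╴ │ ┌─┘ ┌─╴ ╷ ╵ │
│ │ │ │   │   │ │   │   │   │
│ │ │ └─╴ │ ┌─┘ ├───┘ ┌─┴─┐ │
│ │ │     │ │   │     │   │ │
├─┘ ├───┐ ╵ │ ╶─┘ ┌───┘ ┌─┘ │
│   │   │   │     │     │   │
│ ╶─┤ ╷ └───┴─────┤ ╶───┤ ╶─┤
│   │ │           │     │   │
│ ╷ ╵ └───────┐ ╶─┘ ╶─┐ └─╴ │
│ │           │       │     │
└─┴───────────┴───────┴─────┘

Shortest path A → P at (3, 13): 114 steps
Shortest path A → Q at (4, 9): 125 steps

P is closer (114 steps vs 125 steps).

Path to P:

┌─────┬───┬─────┬─────────┬─┐
│A → ↓│↱ ↓│↱ ↓  │↱ ↓      │ │
│ ╶─┐ ╵ ╷ │ ╷ ╷ │ ╷ ┌───╴ ╵ │
│   │↳ ↑│↓│↑│↓│ │↑│↓│       │
├─┐ └─┬─┤ ╵ │ │ │ │ └─┬───┐ │
│ │   │ │↳ ↑│↓│ │↑│↳ ↓│↱ ↓│ │
│ └─┐ ╵ └─┬─┘ ├─┘ └─┐ ╵ ╷ └─┤
│   │     │↓ ↲│↱ ↑  │↳ ↑│↳ P│
├─╴ ├─╴ ┌─┘ ┌─┘ ┌─┬─┴─┐ └─┐ │
│   │   │↓ ↲│↱ ↑│ │   │   │ │
│ ╶─┘ ┌─┤ ╶─┤ ┌─┘ │ ╷ ├───┘ │
│     │ │↳ ↓│↑│↓ ↰│ │ │     │
│ ╶───┘ ├─╴ │ │ ╷ │ ├─┘ ┌───┤
│       │↓ ↲│↑│↓│↑│ │   │   │
├─────┐ │ ╶─┤ ╵ │ │ ╵ ┌─┘ ╷ │
│↓ ← ↰│ │↳ ↓│↑ ↲│↑│   │   │ │
│ ╶─┐ └─┤ ╷ └─┬─┘ ├───┴───┤ │
│↳ ↓│↑ ↰│ │↳ ↓│↱ ↑│    ↓ ↰│ │
│ ╷ ├─┐ └─┼─╴ │ ┌─┘ ┌─╴ ╷ ╵ │
│ │↓│ │↑ ↰│↓ ↲│↑│   │↓ ↲│↑ ↰│
│ │ │ └─╴ │ ┌─┘ ├───┘ ┌─┴─┐ │
│ │↓│    ↑│↓│↱ ↑│↓ ← ↲│   │↑│
├─┘ ├───┐ ╵ │ ╶─┘ ┌───┘ ┌─┘ │
│↓ ↲│↱ ↓│↑ ↲│↑ ← ↲│     │↱ ↑│
│ ╶─┤ ╷ └───┴─────┤ ╶───┤ ╶─┤
│↳ ↓│↑│↳ → → → ↓  │↱ → ↓│↑ ↰│
│ ╷ ╵ └───────┐ ╶─┘ ╶─┐ └─╴ │
│ │↳ ↑        │↳ → ↑  │↳ → ↑│
└─┴───────────┴───────┴─────┘

Path to Q:

┌─────┬───┬─────┬─────────┬─┐
│A → ↓│↱ ↓│↱ ↓  │↱ ↓      │ │
│ ╶─┐ ╵ ╷ │ ╷ ╷ │ ╷ ┌───╴ ╵ │
│   │↳ ↑│↓│↑│↓│ │↑│↓│       │
├─┐ └─┬─┤ ╵ │ │ │ │ └─┬───┐ │
│ │   │ │↳ ↑│↓│ │↑│↳ ↓│↱ ↓│ │
│ └─┐ ╵ └─┬─┘ ├─┘ └─┐ ╵ ╷ └─┤
│   │     │↓ ↲│↱ ↑  │↳ ↑│↳ ↓│
├─╴ ├─╴ ┌─┘ ┌─┘ ┌─┬─┴─┐ └─┐ │
│   │   │↓ ↲│↱ ↑│ │Q  │   │↓│
│ ╶─┘ ┌─┤ ╶─┤ ┌─┘ │ ╷ ├───┘ │
│     │ │↳ ↓│↑│↓ ↰│↑│ │↓ ← ↲│
│ ╶───┘ ├─╴ │ │ ╷ │ ├─┘ ┌───┤
│       │↓ ↲│↑│↓│↑│↑│↓ ↲│   │
├─────┐ │ ╶─┤ ╵ │ │ ╵ ┌─┘ ╷ │
│↓ ← ↰│ │↳ ↓│↑ ↲│↑│↑ ↲│   │ │
│ ╶─┐ └─┤ ╷ └─┬─┘ ├───┴───┤ │
│↳ ↓│↑ ↰│ │↳ ↓│↱ ↑│    ↓ ↰│ │
│ ╷ ├─┐ └─┼─╴ │ ┌─┘ ┌─╴ ╷ ╵ │
│ │↓│ │↑ ↰│↓ ↲│↑│   │↓ ↲│↑ ↰│
│ │ │ └─╴ │ ┌─┘ ├───┘ ┌─┴─┐ │
│ │↓│    ↑│↓│↱ ↑│↓ ← ↲│   │↑│
├─┘ ├───┐ ╵ │ ╶─┘ ┌───┘ ┌─┘ │
│↓ ↲│↱ ↓│↑ ↲│↑ ← ↲│     │↱ ↑│
│ ╶─┤ ╷ └───┴─────┤ ╶───┤ ╶─┤
│↳ ↓│↑│↳ → → → ↓  │↱ → ↓│↑ ↰│
│ ╷ ╵ └───────┐ ╶─┘ ╶─┐ └─╴ │
│ │↳ ↑        │↳ → ↑  │↳ → ↑│
└─┴───────────┴───────┴─────┘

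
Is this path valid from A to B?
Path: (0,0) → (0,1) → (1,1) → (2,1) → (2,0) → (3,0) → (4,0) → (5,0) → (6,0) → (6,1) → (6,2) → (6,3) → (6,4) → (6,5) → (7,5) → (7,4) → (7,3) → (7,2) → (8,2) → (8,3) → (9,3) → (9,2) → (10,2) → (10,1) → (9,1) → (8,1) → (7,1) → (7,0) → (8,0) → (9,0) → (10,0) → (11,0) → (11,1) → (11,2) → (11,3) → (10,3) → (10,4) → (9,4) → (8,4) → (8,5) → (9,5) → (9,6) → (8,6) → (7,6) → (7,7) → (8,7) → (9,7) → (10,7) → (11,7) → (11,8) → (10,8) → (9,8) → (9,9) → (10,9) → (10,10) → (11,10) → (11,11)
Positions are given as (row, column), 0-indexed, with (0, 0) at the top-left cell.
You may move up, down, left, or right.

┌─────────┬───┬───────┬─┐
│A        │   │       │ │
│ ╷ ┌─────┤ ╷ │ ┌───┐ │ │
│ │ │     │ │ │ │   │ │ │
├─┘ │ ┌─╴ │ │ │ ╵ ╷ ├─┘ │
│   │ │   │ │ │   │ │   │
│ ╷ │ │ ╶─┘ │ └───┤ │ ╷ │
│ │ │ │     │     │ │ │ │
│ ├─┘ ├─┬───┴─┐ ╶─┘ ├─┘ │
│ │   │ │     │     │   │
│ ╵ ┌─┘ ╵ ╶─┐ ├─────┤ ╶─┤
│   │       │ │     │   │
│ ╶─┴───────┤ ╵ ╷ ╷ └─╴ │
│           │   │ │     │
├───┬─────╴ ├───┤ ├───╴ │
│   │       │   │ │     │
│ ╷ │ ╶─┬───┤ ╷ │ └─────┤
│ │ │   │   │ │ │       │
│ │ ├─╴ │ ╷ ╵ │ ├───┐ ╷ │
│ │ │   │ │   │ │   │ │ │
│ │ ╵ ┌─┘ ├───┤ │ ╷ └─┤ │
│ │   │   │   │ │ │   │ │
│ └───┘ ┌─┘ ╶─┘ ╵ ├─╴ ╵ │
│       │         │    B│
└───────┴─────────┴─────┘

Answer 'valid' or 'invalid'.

Checking path validity:
Result: All consecutive moves are passable.

valid

Correct solution:

┌─────────┬───┬───────┬─┐
│A ↓      │   │       │ │
│ ╷ ┌─────┤ ╷ │ ┌───┐ │ │
│ │↓│     │ │ │ │   │ │ │
├─┘ │ ┌─╴ │ │ │ ╵ ╷ ├─┘ │
│↓ ↲│ │   │ │ │   │ │   │
│ ╷ │ │ ╶─┘ │ └───┤ │ ╷ │
│↓│ │ │     │     │ │ │ │
│ ├─┘ ├─┬───┴─┐ ╶─┘ ├─┘ │
│↓│   │ │     │     │   │
│ ╵ ┌─┘ ╵ ╶─┐ ├─────┤ ╶─┤
│↓  │       │ │     │   │
│ ╶─┴───────┤ ╵ ╷ ╷ └─╴ │
│↳ → → → → ↓│   │ │     │
├───┬─────╴ ├───┤ ├───╴ │
│↓ ↰│↓ ← ← ↲│↱ ↓│ │     │
│ ╷ │ ╶─┬───┤ ╷ │ └─────┤
│↓│↑│↳ ↓│↱ ↓│↑│↓│       │
│ │ ├─╴ │ ╷ ╵ │ ├───┐ ╷ │
│↓│↑│↓ ↲│↑│↳ ↑│↓│↱ ↓│ │ │
│ │ ╵ ┌─┘ ├───┤ │ ╷ └─┤ │
│↓│↑ ↲│↱ ↑│   │↓│↑│↳ ↓│ │
│ └───┘ ┌─┘ ╶─┘ ╵ ├─╴ ╵ │
│↳ → → ↑│      ↳ ↑│  ↳ B│
└───────┴─────────┴─────┘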